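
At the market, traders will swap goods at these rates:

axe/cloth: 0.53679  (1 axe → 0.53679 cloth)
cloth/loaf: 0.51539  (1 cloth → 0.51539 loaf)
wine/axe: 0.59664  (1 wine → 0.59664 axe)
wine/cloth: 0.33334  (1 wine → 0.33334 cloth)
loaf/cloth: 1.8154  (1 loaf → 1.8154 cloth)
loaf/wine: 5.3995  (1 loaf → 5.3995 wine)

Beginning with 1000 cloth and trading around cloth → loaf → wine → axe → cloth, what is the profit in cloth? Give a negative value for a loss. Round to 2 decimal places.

-108.74

1000 cloth × 0.51539 = 515.39 loaf
515.39 loaf × 5.3995 = 2782.848305 wine
2782.848305 wine × 0.59664 = 1660.3586126952 axe
1660.3586126952 axe × 0.53679 = 891.263899708656408 cloth
Net change: 891.263899708656408 − 1000 = -108.736100291343592 cloth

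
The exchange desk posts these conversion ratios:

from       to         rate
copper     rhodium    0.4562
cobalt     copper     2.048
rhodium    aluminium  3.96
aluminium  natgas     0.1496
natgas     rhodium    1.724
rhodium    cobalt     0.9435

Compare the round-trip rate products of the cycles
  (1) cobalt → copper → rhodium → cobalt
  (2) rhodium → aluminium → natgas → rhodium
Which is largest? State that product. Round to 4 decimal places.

1.0213

(1) 2.048 × 0.4562 × 0.9435 = 0.88151
(2) 3.96 × 0.1496 × 1.724 = 1.02133
Highest is cycle (2) at 1.0213 (>1, arbitrage).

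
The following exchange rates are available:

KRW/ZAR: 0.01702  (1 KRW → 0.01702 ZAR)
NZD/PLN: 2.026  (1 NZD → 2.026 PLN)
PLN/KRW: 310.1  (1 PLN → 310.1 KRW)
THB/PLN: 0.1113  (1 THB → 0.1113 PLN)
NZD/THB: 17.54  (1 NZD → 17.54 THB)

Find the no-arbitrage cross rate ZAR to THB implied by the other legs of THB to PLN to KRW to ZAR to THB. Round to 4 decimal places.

Known legs of the cycle: 0.1113 × 310.1 × 0.01702 = 0.5874304926
For no arbitrage the full-cycle product must be 1, so the missing rate is 1 / 0.5874304926 ≈ 1.702329.

1.7023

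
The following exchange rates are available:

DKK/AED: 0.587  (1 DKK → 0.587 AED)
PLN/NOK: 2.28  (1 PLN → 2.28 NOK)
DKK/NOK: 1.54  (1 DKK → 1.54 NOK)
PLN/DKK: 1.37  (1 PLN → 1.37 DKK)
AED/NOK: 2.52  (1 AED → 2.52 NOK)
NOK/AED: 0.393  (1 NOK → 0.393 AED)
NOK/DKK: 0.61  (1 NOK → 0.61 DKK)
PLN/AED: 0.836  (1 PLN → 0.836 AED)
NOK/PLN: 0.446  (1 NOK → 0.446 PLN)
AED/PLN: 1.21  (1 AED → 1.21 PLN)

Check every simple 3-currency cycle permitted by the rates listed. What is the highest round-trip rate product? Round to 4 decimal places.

PLN→NOK→AED→PLN: 2.28 × 0.393 × 1.21 = 1.08421
PLN→DKK→AED→PLN: 1.37 × 0.587 × 1.21 = 0.97307
PLN→DKK→NOK→PLN: 1.37 × 1.54 × 0.446 = 0.94097
PLN→AED→NOK→PLN: 0.836 × 2.52 × 0.446 = 0.93960
AED→NOK→DKK→AED: 2.52 × 0.61 × 0.587 = 0.90234
Maximum is PLN→NOK→AED→PLN at 1.0842; arbitrage exists.

1.0842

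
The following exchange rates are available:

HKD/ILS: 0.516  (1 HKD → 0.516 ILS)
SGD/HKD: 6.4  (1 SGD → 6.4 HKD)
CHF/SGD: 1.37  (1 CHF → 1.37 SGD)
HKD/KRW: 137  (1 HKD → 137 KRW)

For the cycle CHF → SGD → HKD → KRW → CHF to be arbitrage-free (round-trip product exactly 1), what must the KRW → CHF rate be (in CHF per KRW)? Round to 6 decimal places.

0.000832

Known legs of the cycle: 1.37 × 6.4 × 137 = 1201.216
For no arbitrage the full-cycle product must be 1, so the missing rate is 1 / 1201.216 ≈ 0.00083249.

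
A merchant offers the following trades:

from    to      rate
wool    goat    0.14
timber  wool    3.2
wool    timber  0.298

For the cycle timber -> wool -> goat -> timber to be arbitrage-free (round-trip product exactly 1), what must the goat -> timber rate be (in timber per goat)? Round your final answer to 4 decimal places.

2.2321

Known legs of the cycle: 3.2 × 0.14 = 0.448
For no arbitrage the full-cycle product must be 1, so the missing rate is 1 / 0.448 ≈ 2.232143.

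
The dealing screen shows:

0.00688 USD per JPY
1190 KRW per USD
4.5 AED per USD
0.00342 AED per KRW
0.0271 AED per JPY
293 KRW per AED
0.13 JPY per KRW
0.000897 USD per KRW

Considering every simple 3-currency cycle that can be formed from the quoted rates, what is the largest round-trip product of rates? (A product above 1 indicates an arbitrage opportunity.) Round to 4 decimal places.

1.1827

KRW→USD→AED→KRW: 0.000897 × 4.5 × 293 = 1.18269
KRW→JPY→USD→KRW: 0.13 × 0.00688 × 1190 = 1.06434
KRW→JPY→AED→KRW: 0.13 × 0.0271 × 293 = 1.03224
Maximum is KRW→USD→AED→KRW at 1.1827; arbitrage exists.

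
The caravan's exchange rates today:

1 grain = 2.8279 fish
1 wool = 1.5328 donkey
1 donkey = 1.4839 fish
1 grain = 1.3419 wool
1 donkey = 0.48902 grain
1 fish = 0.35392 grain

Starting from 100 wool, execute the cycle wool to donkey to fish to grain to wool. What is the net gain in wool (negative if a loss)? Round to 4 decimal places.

100 wool × 1.5328 = 153.28 donkey
153.28 donkey × 1.4839 = 227.452192 fish
227.452192 fish × 0.35392 = 80.49987979264 grain
80.49987979264 grain × 1.3419 = 108.022788693743616 wool
Net change: 108.022788693743616 − 100 = 8.022788693743616 wool

8.0228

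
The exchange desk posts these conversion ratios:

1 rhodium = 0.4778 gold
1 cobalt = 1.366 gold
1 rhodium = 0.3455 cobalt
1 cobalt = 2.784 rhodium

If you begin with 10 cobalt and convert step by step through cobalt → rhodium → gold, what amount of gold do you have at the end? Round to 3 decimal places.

13.302

10 cobalt × 2.784 = 27.84 rhodium
27.84 rhodium × 0.4778 = 13.301952 gold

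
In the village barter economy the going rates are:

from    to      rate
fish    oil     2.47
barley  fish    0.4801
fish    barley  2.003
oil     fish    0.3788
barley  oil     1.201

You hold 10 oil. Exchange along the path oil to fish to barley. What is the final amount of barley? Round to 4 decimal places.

7.5874

10 oil × 0.3788 = 3.788 fish
3.788 fish × 2.003 = 7.587364 barley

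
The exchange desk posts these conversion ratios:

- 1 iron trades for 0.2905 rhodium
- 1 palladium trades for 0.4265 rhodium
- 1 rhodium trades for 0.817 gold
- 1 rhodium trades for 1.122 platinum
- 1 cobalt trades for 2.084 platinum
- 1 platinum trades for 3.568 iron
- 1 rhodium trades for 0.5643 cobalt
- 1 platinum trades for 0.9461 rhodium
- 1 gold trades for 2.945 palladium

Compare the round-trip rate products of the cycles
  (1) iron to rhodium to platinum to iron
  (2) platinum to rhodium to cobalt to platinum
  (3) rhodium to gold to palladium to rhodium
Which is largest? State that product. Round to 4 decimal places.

1.1630

(1) 0.2905 × 1.122 × 3.568 = 1.16296
(2) 0.9461 × 0.5643 × 2.084 = 1.11261
(3) 0.817 × 2.945 × 0.4265 = 1.02619
Highest is cycle (1) at 1.1630 (>1, arbitrage).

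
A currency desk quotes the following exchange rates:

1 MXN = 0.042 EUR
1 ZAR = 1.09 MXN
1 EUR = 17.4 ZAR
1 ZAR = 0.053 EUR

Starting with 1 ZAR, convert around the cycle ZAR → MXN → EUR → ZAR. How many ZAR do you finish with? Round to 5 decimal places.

0.79657

1 ZAR × 1.09 = 1.09 MXN
1.09 MXN × 0.042 = 0.04578 EUR
0.04578 EUR × 17.4 = 0.796572 ZAR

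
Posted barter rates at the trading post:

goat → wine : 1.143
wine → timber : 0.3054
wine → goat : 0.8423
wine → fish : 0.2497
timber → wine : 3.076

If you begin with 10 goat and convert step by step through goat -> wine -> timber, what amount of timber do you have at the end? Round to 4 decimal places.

3.4907

10 goat × 1.143 = 11.43 wine
11.43 wine × 0.3054 = 3.490722 timber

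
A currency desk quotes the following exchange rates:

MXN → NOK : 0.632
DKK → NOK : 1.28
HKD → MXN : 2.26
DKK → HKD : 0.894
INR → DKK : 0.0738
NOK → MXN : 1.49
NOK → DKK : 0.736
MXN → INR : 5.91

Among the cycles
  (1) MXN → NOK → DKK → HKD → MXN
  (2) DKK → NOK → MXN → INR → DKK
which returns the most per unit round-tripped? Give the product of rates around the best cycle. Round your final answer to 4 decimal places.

0.9398

(1) 0.632 × 0.736 × 0.894 × 2.26 = 0.93981
(2) 1.28 × 1.49 × 5.91 × 0.0738 = 0.83184
Highest is cycle (1) at 0.9398 (≤1, no arbitrage).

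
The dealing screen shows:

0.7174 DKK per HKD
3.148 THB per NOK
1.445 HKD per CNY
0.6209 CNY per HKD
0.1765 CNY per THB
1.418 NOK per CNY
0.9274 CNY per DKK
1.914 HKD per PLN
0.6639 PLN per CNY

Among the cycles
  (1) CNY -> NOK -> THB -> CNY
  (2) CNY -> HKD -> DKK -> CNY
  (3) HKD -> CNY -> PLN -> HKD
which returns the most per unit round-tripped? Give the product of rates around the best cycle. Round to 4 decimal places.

(1) 1.418 × 3.148 × 0.1765 = 0.78787
(2) 1.445 × 0.7174 × 0.9274 = 0.96138
(3) 0.6209 × 0.6639 × 1.914 = 0.78898
Highest is cycle (2) at 0.9614 (≤1, no arbitrage).

0.9614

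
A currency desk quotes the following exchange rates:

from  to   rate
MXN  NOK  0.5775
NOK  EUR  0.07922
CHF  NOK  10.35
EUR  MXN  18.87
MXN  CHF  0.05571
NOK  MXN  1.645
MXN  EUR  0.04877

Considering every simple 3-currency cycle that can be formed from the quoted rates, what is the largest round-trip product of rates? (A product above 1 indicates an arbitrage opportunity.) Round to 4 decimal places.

0.9485

MXN→CHF→NOK→MXN: 0.05571 × 10.35 × 1.645 = 0.94850
MXN→NOK→EUR→MXN: 0.5775 × 0.07922 × 18.87 = 0.86329
Maximum is MXN→CHF→NOK→MXN at 0.9485; no arbitrage — every cycle loses value.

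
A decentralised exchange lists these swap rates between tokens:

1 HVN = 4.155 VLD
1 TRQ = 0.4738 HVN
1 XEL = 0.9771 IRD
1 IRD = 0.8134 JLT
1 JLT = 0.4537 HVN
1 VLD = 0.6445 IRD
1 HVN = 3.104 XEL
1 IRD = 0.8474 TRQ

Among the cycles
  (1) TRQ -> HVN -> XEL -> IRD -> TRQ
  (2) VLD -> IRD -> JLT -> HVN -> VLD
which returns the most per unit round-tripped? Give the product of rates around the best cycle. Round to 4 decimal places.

1.2177

(1) 0.4738 × 3.104 × 0.9771 × 0.8474 = 1.21771
(2) 0.6445 × 0.8134 × 0.4537 × 4.155 = 0.98825
Highest is cycle (1) at 1.2177 (>1, arbitrage).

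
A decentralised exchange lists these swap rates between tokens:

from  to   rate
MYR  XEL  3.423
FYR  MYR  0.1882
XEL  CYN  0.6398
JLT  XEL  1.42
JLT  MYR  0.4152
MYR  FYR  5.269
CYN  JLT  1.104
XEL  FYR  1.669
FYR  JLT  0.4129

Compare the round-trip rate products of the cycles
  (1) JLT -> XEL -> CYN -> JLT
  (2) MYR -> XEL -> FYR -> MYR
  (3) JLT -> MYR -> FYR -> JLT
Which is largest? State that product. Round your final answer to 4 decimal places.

1.0752

(1) 1.42 × 0.6398 × 1.104 = 1.00300
(2) 3.423 × 1.669 × 0.1882 = 1.07518
(3) 0.4152 × 5.269 × 0.4129 = 0.90330
Highest is cycle (2) at 1.0752 (>1, arbitrage).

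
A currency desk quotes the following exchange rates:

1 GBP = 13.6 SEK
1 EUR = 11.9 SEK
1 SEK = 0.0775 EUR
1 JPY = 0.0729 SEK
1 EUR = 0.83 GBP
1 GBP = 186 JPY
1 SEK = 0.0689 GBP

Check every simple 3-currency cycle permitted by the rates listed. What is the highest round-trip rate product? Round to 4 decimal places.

0.9342

SEK→GBP→JPY→SEK: 0.0689 × 186 × 0.0729 = 0.93424
SEK→EUR→GBP→SEK: 0.0775 × 0.83 × 13.6 = 0.87482
Maximum is SEK→GBP→JPY→SEK at 0.9342; no arbitrage — every cycle loses value.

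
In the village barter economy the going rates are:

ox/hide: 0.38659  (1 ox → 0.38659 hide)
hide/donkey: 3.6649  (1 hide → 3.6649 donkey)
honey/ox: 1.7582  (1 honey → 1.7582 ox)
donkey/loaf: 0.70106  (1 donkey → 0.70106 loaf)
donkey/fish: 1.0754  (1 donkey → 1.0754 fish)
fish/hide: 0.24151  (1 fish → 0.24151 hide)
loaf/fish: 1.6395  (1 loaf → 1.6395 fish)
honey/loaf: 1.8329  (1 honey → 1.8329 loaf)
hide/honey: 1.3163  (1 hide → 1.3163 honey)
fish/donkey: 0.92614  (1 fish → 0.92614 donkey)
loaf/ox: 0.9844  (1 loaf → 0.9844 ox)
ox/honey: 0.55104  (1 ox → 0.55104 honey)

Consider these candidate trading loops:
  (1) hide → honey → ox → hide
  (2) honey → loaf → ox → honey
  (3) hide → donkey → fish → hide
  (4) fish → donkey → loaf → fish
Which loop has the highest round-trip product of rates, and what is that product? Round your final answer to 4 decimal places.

(1) 1.3163 × 1.7582 × 0.38659 = 0.89469
(2) 1.8329 × 0.9844 × 0.55104 = 0.99425
(3) 3.6649 × 1.0754 × 0.24151 = 0.95185
(4) 0.92614 × 0.70106 × 1.6395 = 1.06449
Highest is cycle (4) at 1.0645 (>1, arbitrage).

1.0645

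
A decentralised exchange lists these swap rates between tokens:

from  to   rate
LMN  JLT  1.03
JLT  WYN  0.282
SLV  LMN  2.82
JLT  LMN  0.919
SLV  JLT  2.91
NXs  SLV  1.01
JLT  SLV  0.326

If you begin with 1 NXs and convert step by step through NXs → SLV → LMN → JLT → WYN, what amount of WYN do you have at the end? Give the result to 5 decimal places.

1 NXs × 1.01 = 1.01 SLV
1.01 SLV × 2.82 = 2.8482 LMN
2.8482 LMN × 1.03 = 2.933646 JLT
2.933646 JLT × 0.282 = 0.827288172 WYN

0.82729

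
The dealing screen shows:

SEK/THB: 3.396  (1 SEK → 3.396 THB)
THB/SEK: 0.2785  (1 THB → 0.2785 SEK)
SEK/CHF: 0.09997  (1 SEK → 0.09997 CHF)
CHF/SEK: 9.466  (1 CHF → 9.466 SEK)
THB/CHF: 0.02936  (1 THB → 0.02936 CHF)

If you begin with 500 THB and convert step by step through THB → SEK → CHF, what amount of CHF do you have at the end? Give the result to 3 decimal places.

500 THB × 0.2785 = 139.25 SEK
139.25 SEK × 0.09997 = 13.9208225 CHF

13.921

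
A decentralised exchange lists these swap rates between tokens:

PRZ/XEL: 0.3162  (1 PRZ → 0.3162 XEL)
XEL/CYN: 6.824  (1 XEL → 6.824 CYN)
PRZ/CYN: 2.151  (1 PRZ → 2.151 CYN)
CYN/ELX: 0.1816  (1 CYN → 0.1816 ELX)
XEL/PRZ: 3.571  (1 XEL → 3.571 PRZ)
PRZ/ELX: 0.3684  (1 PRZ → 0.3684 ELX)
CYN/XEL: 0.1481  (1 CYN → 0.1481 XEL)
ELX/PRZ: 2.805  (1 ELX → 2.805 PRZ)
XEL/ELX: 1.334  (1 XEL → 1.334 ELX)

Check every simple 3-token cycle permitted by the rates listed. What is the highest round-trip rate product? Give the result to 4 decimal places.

1.1832

ELX→PRZ→XEL→ELX: 2.805 × 0.3162 × 1.334 = 1.18318
CYN→XEL→PRZ→CYN: 0.1481 × 3.571 × 2.151 = 1.13759
ELX→PRZ→CYN→ELX: 2.805 × 2.151 × 0.1816 = 1.09569
Maximum is ELX→PRZ→XEL→ELX at 1.1832; arbitrage exists.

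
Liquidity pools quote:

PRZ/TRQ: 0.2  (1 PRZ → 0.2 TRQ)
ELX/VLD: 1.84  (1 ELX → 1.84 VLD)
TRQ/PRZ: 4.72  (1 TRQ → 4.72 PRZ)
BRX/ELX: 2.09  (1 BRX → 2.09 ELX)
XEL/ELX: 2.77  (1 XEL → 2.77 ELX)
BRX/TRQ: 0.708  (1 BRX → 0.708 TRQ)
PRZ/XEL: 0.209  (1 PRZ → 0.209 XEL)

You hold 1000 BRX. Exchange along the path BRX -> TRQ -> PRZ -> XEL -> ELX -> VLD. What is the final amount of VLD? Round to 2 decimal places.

1000 BRX × 0.708 = 708 TRQ
708 TRQ × 4.72 = 3341.76 PRZ
3341.76 PRZ × 0.209 = 698.42784 XEL
698.42784 XEL × 2.77 = 1934.6451168 ELX
1934.6451168 ELX × 1.84 = 3559.747014912 VLD

3559.75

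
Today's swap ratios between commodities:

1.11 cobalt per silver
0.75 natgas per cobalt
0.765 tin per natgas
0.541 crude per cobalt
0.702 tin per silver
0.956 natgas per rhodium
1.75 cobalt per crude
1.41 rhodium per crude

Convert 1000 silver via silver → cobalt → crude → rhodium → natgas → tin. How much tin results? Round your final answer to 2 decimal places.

619.24

1000 silver × 1.11 = 1110 cobalt
1110 cobalt × 0.541 = 600.51 crude
600.51 crude × 1.41 = 846.7191 rhodium
846.7191 rhodium × 0.956 = 809.4634596 natgas
809.4634596 natgas × 0.765 = 619.239546594 tin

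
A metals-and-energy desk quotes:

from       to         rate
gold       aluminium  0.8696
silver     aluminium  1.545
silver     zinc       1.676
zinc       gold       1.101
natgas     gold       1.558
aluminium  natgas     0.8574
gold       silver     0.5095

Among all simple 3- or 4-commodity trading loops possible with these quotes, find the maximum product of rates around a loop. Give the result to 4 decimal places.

aluminium→natgas→gold→aluminium: 0.8574 × 1.558 × 0.8696 = 1.16164
aluminium→natgas→gold→silver→aluminium: 0.8574 × 1.558 × 0.5095 × 1.545 = 1.05153
silver→zinc→gold→silver: 1.676 × 1.101 × 0.5095 = 0.94017
Maximum is aluminium→natgas→gold→aluminium at 1.1616; arbitrage exists.

1.1616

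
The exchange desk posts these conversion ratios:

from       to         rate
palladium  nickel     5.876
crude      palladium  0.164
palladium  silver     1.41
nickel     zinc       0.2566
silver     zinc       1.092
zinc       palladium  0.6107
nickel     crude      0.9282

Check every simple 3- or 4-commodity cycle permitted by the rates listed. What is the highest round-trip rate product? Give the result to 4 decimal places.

palladium→silver→zinc→palladium: 1.41 × 1.092 × 0.6107 = 0.94031
palladium→nickel→zinc→palladium: 5.876 × 0.2566 × 0.6107 = 0.92080
palladium→nickel→crude→palladium: 5.876 × 0.9282 × 0.164 = 0.89447
Maximum is palladium→silver→zinc→palladium at 0.9403; no arbitrage — every cycle loses value.

0.9403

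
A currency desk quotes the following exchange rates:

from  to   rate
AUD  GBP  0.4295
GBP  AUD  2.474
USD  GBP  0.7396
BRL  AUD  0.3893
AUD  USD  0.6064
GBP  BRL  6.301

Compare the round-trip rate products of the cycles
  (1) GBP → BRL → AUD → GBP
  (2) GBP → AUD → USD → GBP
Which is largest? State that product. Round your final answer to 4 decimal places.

1.1096

(1) 6.301 × 0.3893 × 0.4295 = 1.05355
(2) 2.474 × 0.6064 × 0.7396 = 1.10957
Highest is cycle (2) at 1.1096 (>1, arbitrage).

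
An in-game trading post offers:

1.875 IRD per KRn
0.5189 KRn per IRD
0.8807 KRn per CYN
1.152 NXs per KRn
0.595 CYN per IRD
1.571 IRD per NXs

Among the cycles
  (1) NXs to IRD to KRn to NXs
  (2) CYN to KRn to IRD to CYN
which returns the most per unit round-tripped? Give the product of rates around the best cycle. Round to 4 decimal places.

0.9825

(1) 1.571 × 0.5189 × 1.152 = 0.93910
(2) 0.8807 × 1.875 × 0.595 = 0.98253
Highest is cycle (2) at 0.9825 (≤1, no arbitrage).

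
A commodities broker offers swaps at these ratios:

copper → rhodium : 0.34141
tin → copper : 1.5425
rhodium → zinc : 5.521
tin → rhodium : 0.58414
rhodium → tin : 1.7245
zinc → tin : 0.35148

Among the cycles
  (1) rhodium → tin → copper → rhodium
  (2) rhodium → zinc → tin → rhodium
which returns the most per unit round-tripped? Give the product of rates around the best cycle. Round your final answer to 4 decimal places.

1.1335

(1) 1.7245 × 1.5425 × 0.34141 = 0.90816
(2) 5.521 × 0.35148 × 0.58414 = 1.13354
Highest is cycle (2) at 1.1335 (>1, arbitrage).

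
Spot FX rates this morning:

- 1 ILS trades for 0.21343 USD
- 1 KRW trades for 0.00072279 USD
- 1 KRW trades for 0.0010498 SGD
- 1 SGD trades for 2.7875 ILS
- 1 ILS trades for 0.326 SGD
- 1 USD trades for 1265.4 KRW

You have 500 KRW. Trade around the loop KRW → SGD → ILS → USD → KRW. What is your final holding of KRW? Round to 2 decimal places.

500 KRW × 0.0010498 = 0.5249 SGD
0.5249 SGD × 2.7875 = 1.46315875 ILS
1.46315875 ILS × 0.21343 = 0.3122819720125 USD
0.3122819720125 USD × 1265.4 = 395.1616073846175 KRW

395.16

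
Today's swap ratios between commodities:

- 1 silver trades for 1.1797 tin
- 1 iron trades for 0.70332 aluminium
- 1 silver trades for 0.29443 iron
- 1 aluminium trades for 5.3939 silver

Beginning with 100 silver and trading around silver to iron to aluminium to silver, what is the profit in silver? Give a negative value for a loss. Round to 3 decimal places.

11.696

100 silver × 0.29443 = 29.443 iron
29.443 iron × 0.70332 = 20.70785076 aluminium
20.70785076 aluminium × 5.3939 = 111.696076214364 silver
Net change: 111.696076214364 − 100 = 11.696076214364 silver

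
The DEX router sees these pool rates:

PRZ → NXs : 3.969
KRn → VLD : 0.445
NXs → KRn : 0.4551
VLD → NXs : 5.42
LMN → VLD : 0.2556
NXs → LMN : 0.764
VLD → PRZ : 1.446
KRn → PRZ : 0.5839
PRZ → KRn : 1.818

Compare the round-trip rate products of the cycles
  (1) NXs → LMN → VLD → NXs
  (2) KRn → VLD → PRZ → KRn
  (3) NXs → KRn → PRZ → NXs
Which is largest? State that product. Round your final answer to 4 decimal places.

(1) 0.764 × 0.2556 × 5.42 = 1.05841
(2) 0.445 × 1.446 × 1.818 = 1.16983
(3) 0.4551 × 0.5839 × 3.969 = 1.05469
Highest is cycle (2) at 1.1698 (>1, arbitrage).

1.1698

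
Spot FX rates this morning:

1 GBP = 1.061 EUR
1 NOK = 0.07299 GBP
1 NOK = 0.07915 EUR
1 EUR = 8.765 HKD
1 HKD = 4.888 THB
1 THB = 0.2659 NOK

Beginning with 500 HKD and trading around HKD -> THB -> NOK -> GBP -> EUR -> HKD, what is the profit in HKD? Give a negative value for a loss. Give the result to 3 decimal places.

500 HKD × 4.888 = 2444 THB
2444 THB × 0.2659 = 649.8596 NOK
649.8596 NOK × 0.07299 = 47.433252204 GBP
47.433252204 GBP × 1.061 = 50.326680588444 EUR
50.326680588444 EUR × 8.765 = 441.11335535771166 HKD
Net change: 441.11335535771166 − 500 = -58.88664464228834 HKD

-58.887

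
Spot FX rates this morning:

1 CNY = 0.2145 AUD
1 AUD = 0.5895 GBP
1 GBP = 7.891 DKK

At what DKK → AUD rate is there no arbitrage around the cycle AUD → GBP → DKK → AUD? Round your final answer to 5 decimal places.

0.21497

Known legs of the cycle: 0.5895 × 7.891 = 4.6517445
For no arbitrage the full-cycle product must be 1, so the missing rate is 1 / 4.6517445 ≈ 0.2149731.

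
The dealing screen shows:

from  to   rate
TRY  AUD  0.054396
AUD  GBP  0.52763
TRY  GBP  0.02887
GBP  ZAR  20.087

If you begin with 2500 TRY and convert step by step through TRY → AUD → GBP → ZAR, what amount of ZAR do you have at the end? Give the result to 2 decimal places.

2500 TRY × 0.054396 = 135.99 AUD
135.99 AUD × 0.52763 = 71.7524037 GBP
71.7524037 GBP × 20.087 = 1441.2905331219 ZAR

1441.29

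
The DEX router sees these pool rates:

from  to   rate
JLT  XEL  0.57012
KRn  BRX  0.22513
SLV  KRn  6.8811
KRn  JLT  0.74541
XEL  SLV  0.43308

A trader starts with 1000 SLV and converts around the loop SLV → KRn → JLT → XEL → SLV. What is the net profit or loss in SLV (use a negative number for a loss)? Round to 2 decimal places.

266.45

1000 SLV × 6.8811 = 6881.1 KRn
6881.1 KRn × 0.74541 = 5129.240751 JLT
5129.240751 JLT × 0.57012 = 2924.28273696012 XEL
2924.28273696012 XEL × 0.43308 = 1266.4483677226887696 SLV
Net change: 1266.4483677226887696 − 1000 = 266.4483677226887696 SLV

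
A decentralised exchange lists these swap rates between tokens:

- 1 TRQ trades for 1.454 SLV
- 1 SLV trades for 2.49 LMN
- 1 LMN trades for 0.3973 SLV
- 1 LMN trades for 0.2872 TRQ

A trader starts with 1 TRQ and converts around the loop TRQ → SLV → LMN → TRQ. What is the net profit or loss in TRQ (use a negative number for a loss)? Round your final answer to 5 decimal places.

1 TRQ × 1.454 = 1.454 SLV
1.454 SLV × 2.49 = 3.62046 LMN
3.62046 LMN × 0.2872 = 1.039796112 TRQ
Net change: 1.039796112 − 1 = 0.039796112 TRQ

0.03980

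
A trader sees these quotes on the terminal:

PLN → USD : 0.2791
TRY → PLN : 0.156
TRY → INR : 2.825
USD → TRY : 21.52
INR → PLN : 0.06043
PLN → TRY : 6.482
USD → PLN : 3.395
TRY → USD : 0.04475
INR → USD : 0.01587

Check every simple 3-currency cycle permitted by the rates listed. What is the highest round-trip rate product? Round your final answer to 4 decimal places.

1.1066

INR→PLN→TRY→INR: 0.06043 × 6.482 × 2.825 = 1.10657
TRY→USD→PLN→TRY: 0.04475 × 3.395 × 6.482 = 0.98479
INR→USD→TRY→INR: 0.01587 × 21.52 × 2.825 = 0.96480
TRY→PLN→USD→TRY: 0.156 × 0.2791 × 21.52 = 0.93697
Maximum is INR→PLN→TRY→INR at 1.1066; arbitrage exists.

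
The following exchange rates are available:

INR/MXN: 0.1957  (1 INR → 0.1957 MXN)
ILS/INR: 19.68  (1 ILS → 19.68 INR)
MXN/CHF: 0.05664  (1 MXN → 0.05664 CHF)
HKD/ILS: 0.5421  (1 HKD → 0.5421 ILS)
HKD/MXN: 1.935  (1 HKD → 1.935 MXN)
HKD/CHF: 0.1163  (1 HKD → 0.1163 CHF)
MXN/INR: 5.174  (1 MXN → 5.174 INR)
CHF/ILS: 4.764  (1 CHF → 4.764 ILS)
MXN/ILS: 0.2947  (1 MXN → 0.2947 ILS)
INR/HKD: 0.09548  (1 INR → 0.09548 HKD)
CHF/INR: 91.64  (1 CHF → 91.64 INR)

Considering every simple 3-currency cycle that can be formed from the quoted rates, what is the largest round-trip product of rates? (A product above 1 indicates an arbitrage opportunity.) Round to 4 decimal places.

ILS→INR→MXN→ILS: 19.68 × 0.1957 × 0.2947 = 1.13500
ILS→INR→HKD→ILS: 19.68 × 0.09548 × 0.5421 = 1.01863
INR→HKD→CHF→INR: 0.09548 × 0.1163 × 91.64 = 1.01760
MXN→CHF→INR→MXN: 0.05664 × 91.64 × 0.1957 = 1.01578
MXN→INR→HKD→MXN: 5.174 × 0.09548 × 1.935 = 0.95592
Maximum is ILS→INR→MXN→ILS at 1.1350; arbitrage exists.

1.1350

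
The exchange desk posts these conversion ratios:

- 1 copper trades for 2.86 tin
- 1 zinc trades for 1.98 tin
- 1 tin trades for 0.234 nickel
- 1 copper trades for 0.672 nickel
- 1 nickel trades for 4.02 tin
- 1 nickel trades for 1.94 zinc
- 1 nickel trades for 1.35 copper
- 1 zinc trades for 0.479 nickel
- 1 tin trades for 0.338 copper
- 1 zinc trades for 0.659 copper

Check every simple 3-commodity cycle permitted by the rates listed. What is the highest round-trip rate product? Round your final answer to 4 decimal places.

copper→nickel→tin→copper: 0.672 × 4.02 × 0.338 = 0.91309
copper→tin→nickel→copper: 2.86 × 0.234 × 1.35 = 0.90347
zinc→tin→nickel→zinc: 1.98 × 0.234 × 1.94 = 0.89884
zinc→copper→nickel→zinc: 0.659 × 0.672 × 1.94 = 0.85913
Maximum is copper→nickel→tin→copper at 0.9131; no arbitrage — every cycle loses value.

0.9131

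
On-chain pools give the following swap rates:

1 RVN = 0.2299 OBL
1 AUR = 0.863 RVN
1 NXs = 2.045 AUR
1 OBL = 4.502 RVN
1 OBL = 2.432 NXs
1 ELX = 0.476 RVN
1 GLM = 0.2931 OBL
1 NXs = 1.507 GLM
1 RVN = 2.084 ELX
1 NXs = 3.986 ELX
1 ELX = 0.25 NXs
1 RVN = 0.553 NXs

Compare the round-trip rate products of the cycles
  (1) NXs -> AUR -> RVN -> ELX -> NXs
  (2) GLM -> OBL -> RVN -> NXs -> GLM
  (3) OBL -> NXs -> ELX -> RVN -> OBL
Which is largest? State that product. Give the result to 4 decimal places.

1.0997

(1) 2.045 × 0.863 × 2.084 × 0.25 = 0.91948
(2) 0.2931 × 4.502 × 0.553 × 1.507 = 1.09966
(3) 2.432 × 3.986 × 0.476 × 0.2299 = 1.06083
Highest is cycle (2) at 1.0997 (>1, arbitrage).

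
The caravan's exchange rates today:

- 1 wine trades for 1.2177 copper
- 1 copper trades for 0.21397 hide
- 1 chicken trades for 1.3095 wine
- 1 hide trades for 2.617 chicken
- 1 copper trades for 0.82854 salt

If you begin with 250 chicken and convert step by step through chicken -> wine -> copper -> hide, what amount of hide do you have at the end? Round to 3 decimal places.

250 chicken × 1.3095 = 327.375 wine
327.375 wine × 1.2177 = 398.6445375 copper
398.6445375 copper × 0.21397 = 85.297971688875 hide

85.298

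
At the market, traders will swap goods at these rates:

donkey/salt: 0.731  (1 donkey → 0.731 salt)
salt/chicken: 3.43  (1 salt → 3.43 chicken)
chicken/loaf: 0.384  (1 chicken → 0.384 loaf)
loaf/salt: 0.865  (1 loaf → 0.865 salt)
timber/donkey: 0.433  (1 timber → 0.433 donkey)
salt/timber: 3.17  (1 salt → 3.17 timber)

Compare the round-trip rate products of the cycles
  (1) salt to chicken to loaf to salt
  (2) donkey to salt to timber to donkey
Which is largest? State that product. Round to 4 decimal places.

1.1393

(1) 3.43 × 0.384 × 0.865 = 1.13931
(2) 0.731 × 3.17 × 0.433 = 1.00338
Highest is cycle (1) at 1.1393 (>1, arbitrage).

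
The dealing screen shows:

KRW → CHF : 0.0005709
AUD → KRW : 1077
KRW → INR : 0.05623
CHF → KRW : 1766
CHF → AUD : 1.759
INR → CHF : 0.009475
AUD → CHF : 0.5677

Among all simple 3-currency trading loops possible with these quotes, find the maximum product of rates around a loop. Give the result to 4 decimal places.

AUD→KRW→CHF→AUD: 1077 × 0.0005709 × 1.759 = 1.08154
INR→CHF→KRW→INR: 0.009475 × 1766 × 0.05623 = 0.94089
Maximum is AUD→KRW→CHF→AUD at 1.0815; arbitrage exists.

1.0815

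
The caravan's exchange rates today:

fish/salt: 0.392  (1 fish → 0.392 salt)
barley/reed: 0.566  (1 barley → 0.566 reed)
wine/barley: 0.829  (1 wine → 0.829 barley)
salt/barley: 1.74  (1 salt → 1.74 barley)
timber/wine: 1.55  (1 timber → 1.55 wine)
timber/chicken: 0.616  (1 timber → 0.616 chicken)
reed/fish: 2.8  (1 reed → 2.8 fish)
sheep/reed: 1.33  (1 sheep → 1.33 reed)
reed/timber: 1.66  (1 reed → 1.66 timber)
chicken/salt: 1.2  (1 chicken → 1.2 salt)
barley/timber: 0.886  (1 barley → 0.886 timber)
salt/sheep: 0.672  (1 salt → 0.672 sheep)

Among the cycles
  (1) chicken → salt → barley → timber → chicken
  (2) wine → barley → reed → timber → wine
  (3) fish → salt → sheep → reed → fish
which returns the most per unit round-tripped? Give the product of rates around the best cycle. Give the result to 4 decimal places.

(1) 1.2 × 1.74 × 0.886 × 0.616 = 1.13958
(2) 0.829 × 0.566 × 1.66 × 1.55 = 1.20729
(3) 0.392 × 0.672 × 1.33 × 2.8 = 0.98099
Highest is cycle (2) at 1.2073 (>1, arbitrage).

1.2073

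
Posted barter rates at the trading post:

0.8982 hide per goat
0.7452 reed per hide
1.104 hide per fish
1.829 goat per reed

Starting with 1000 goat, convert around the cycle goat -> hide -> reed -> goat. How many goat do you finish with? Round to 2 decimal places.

1000 goat × 0.8982 = 898.2 hide
898.2 hide × 0.7452 = 669.33864 reed
669.33864 reed × 1.829 = 1224.22037256 goat

1224.22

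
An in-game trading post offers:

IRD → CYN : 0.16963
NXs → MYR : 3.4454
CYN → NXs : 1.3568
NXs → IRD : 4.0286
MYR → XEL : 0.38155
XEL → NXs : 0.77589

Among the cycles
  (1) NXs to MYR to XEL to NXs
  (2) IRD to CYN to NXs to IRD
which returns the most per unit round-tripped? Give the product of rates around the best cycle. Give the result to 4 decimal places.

(1) 3.4454 × 0.38155 × 0.77589 = 1.01998
(2) 0.16963 × 1.3568 × 4.0286 = 0.92720
Highest is cycle (1) at 1.0200 (>1, arbitrage).

1.0200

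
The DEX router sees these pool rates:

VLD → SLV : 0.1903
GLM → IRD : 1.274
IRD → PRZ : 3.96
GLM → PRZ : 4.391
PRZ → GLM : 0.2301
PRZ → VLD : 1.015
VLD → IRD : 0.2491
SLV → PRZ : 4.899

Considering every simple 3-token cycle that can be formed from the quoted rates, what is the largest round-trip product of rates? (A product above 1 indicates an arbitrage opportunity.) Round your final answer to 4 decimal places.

PRZ→GLM→IRD→PRZ: 0.2301 × 1.274 × 3.96 = 1.16086
PRZ→VLD→IRD→PRZ: 1.015 × 0.2491 × 3.96 = 1.00123
PRZ→VLD→SLV→PRZ: 1.015 × 0.1903 × 4.899 = 0.94626
Maximum is PRZ→GLM→IRD→PRZ at 1.1609; arbitrage exists.

1.1609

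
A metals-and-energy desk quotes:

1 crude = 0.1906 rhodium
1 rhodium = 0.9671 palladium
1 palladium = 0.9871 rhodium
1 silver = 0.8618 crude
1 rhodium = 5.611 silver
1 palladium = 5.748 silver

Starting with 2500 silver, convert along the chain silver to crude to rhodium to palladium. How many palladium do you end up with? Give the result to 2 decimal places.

2500 silver × 0.8618 = 2154.5 crude
2154.5 crude × 0.1906 = 410.6477 rhodium
410.6477 rhodium × 0.9671 = 397.13739067 palladium

397.14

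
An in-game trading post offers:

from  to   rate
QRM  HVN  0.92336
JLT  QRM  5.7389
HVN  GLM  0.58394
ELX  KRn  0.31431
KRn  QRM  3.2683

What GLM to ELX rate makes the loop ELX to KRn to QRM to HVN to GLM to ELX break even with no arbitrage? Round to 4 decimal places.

1.8054

Known legs of the cycle: 0.31431 × 3.2683 × 0.92336 × 0.58394 = 0.5538847335446363232
For no arbitrage the full-cycle product must be 1, so the missing rate is 1 / 0.5538847335446363232 ≈ 1.805430.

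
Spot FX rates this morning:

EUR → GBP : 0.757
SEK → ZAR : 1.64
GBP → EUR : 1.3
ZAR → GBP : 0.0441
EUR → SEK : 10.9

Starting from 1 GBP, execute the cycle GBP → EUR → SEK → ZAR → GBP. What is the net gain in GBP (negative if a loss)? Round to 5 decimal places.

1 GBP × 1.3 = 1.3 EUR
1.3 EUR × 10.9 = 14.17 SEK
14.17 SEK × 1.64 = 23.2388 ZAR
23.2388 ZAR × 0.0441 = 1.02483108 GBP
Net change: 1.02483108 − 1 = 0.02483108 GBP

0.02483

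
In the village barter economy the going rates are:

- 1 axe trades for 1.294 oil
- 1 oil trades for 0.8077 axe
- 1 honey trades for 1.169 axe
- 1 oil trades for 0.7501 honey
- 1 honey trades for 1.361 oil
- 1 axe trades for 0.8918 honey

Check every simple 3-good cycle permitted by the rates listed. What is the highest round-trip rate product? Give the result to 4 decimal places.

1.1347

oil→honey→axe→oil: 0.7501 × 1.169 × 1.294 = 1.13467
oil→axe→honey→oil: 0.8077 × 0.8918 × 1.361 = 0.98034
Maximum is oil→honey→axe→oil at 1.1347; arbitrage exists.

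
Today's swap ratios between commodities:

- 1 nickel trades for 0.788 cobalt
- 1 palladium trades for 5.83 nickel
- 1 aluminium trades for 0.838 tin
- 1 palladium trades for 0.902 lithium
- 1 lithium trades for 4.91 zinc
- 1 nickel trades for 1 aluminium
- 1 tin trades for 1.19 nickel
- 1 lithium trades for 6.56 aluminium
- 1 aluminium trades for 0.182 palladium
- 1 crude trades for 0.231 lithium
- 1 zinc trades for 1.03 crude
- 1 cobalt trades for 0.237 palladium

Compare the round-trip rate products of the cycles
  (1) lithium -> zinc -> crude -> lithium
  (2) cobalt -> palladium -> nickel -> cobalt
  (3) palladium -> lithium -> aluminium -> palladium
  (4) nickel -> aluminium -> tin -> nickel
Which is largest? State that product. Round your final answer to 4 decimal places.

1.1682

(1) 4.91 × 1.03 × 0.231 = 1.16824
(2) 0.237 × 5.83 × 0.788 = 1.08879
(3) 0.902 × 6.56 × 0.182 = 1.07692
(4) 1 × 0.838 × 1.19 = 0.99722
Highest is cycle (1) at 1.1682 (>1, arbitrage).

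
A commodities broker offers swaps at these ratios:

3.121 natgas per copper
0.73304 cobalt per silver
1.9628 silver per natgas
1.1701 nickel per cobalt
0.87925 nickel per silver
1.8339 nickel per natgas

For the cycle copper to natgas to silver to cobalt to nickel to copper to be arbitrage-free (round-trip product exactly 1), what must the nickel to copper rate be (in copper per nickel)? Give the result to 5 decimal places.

Known legs of the cycle: 3.121 × 1.9628 × 0.73304 × 1.1701 = 5.2543678148174752
For no arbitrage the full-cycle product must be 1, so the missing rate is 1 / 5.2543678148174752 ≈ 0.1903179.

0.19032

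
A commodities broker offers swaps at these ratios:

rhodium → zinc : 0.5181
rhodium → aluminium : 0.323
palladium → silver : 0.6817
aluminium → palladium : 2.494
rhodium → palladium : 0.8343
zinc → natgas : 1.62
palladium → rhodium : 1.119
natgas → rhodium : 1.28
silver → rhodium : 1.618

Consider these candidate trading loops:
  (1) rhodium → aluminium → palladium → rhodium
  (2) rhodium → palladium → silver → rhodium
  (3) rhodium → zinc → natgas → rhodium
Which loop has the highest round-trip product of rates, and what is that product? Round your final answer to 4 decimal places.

(1) 0.323 × 2.494 × 1.119 = 0.90142
(2) 0.8343 × 0.6817 × 1.618 = 0.92023
(3) 0.5181 × 1.62 × 1.28 = 1.07433
Highest is cycle (3) at 1.0743 (>1, arbitrage).

1.0743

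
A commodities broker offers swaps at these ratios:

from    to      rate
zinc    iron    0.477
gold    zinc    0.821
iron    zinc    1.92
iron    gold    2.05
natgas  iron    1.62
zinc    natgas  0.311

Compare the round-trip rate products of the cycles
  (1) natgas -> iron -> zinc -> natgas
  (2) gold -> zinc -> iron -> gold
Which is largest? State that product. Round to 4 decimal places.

(1) 1.62 × 1.92 × 0.311 = 0.96733
(2) 0.821 × 0.477 × 2.05 = 0.80281
Highest is cycle (1) at 0.9673 (≤1, no arbitrage).

0.9673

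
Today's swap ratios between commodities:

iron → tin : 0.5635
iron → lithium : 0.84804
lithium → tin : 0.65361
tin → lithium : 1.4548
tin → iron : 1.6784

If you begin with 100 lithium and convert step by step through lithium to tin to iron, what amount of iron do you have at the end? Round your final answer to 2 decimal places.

109.70

100 lithium × 0.65361 = 65.361 tin
65.361 tin × 1.6784 = 109.7019024 iron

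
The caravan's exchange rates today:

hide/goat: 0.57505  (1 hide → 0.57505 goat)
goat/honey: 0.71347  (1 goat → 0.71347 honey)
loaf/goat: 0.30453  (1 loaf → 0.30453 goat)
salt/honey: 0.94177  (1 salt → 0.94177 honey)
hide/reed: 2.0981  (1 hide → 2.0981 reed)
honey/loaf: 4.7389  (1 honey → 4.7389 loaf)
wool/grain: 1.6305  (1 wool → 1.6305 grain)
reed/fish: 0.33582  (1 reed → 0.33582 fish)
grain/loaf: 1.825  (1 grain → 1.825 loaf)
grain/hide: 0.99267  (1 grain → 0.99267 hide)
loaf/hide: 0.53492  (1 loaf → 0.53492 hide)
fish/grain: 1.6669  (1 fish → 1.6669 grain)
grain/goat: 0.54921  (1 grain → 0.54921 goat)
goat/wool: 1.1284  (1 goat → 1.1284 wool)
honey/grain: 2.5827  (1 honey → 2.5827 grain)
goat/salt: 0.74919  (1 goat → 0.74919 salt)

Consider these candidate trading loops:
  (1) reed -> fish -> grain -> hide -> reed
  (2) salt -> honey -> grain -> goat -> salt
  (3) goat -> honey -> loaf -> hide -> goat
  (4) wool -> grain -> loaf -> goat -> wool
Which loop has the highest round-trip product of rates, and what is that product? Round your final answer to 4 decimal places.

1.1659

(1) 0.33582 × 1.6669 × 0.99267 × 2.0981 = 1.16586
(2) 0.94177 × 2.5827 × 0.54921 × 0.74919 = 1.00080
(3) 0.71347 × 4.7389 × 0.53492 × 0.57505 = 1.04003
(4) 1.6305 × 1.825 × 0.30453 × 1.1284 = 1.02253
Highest is cycle (1) at 1.1659 (>1, arbitrage).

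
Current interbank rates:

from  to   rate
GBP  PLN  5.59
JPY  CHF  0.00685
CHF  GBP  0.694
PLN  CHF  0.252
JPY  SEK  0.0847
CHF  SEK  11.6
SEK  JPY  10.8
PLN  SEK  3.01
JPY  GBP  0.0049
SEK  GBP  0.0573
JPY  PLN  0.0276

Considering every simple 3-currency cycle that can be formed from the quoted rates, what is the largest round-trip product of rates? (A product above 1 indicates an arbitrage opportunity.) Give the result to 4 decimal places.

0.9776

GBP→PLN→CHF→GBP: 5.59 × 0.252 × 0.694 = 0.97762
GBP→PLN→SEK→GBP: 5.59 × 3.01 × 0.0573 = 0.96412
JPY→PLN→SEK→JPY: 0.0276 × 3.01 × 10.8 = 0.89722
JPY→CHF→SEK→JPY: 0.00685 × 11.6 × 10.8 = 0.85817
Maximum is GBP→PLN→CHF→GBP at 0.9776; no arbitrage — every cycle loses value.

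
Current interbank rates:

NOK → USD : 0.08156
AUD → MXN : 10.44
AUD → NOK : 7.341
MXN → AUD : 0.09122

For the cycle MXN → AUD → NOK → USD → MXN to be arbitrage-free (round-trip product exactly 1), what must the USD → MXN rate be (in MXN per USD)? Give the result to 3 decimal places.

18.310

Known legs of the cycle: 0.09122 × 7.341 × 0.08156 = 0.0546163293912
For no arbitrage the full-cycle product must be 1, so the missing rate is 1 / 0.0546163293912 ≈ 18.30954.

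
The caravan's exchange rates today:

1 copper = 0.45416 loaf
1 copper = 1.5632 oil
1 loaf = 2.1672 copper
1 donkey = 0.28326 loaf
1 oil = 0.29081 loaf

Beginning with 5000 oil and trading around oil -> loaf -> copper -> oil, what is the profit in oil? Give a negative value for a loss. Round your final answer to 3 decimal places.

-74.017

5000 oil × 0.29081 = 1454.05 loaf
1454.05 loaf × 2.1672 = 3151.21716 copper
3151.21716 copper × 1.5632 = 4925.982664512 oil
Net change: 4925.982664512 − 5000 = -74.017335488 oil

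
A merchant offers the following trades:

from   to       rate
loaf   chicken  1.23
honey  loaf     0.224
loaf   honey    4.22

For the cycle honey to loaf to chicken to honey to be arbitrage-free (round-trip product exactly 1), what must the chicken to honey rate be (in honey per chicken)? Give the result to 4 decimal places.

3.6295

Known legs of the cycle: 0.224 × 1.23 = 0.27552
For no arbitrage the full-cycle product must be 1, so the missing rate is 1 / 0.27552 ≈ 3.629501.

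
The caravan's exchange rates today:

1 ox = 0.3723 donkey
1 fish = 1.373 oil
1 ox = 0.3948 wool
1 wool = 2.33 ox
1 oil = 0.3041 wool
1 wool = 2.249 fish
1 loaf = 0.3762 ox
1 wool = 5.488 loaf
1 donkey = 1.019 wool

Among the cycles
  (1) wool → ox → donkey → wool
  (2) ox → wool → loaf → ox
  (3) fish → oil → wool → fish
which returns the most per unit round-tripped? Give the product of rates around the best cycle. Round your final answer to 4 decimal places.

(1) 2.33 × 0.3723 × 1.019 = 0.88394
(2) 0.3948 × 5.488 × 0.3762 = 0.81510
(3) 1.373 × 0.3041 × 2.249 = 0.93902
Highest is cycle (3) at 0.9390 (≤1, no arbitrage).

0.9390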